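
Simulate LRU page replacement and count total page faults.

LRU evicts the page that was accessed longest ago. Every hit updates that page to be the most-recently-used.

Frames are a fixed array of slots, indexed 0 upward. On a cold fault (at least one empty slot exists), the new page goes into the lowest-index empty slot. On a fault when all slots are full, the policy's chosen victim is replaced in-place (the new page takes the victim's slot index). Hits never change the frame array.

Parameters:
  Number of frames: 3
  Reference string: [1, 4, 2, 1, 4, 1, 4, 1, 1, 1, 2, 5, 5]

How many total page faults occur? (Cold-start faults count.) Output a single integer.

Step 0: ref 1 → FAULT, frames=[1,-,-]
Step 1: ref 4 → FAULT, frames=[1,4,-]
Step 2: ref 2 → FAULT, frames=[1,4,2]
Step 3: ref 1 → HIT, frames=[1,4,2]
Step 4: ref 4 → HIT, frames=[1,4,2]
Step 5: ref 1 → HIT, frames=[1,4,2]
Step 6: ref 4 → HIT, frames=[1,4,2]
Step 7: ref 1 → HIT, frames=[1,4,2]
Step 8: ref 1 → HIT, frames=[1,4,2]
Step 9: ref 1 → HIT, frames=[1,4,2]
Step 10: ref 2 → HIT, frames=[1,4,2]
Step 11: ref 5 → FAULT (evict 4), frames=[1,5,2]
Step 12: ref 5 → HIT, frames=[1,5,2]
Total faults: 4

Answer: 4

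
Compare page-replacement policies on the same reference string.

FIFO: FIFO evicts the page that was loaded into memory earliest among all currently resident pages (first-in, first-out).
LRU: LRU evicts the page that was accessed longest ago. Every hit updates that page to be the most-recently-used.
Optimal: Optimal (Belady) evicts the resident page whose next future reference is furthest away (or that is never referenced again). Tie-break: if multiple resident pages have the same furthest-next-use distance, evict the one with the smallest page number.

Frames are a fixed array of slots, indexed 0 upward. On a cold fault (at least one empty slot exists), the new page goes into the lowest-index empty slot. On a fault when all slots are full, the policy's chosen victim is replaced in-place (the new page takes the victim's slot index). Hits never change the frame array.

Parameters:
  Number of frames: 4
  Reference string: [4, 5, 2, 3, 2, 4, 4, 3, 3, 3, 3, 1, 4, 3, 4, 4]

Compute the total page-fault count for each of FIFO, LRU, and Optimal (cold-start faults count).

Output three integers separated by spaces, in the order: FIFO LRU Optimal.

Answer: 6 5 5

Derivation:
--- FIFO ---
  step 0: ref 4 -> FAULT, frames=[4,-,-,-] (faults so far: 1)
  step 1: ref 5 -> FAULT, frames=[4,5,-,-] (faults so far: 2)
  step 2: ref 2 -> FAULT, frames=[4,5,2,-] (faults so far: 3)
  step 3: ref 3 -> FAULT, frames=[4,5,2,3] (faults so far: 4)
  step 4: ref 2 -> HIT, frames=[4,5,2,3] (faults so far: 4)
  step 5: ref 4 -> HIT, frames=[4,5,2,3] (faults so far: 4)
  step 6: ref 4 -> HIT, frames=[4,5,2,3] (faults so far: 4)
  step 7: ref 3 -> HIT, frames=[4,5,2,3] (faults so far: 4)
  step 8: ref 3 -> HIT, frames=[4,5,2,3] (faults so far: 4)
  step 9: ref 3 -> HIT, frames=[4,5,2,3] (faults so far: 4)
  step 10: ref 3 -> HIT, frames=[4,5,2,3] (faults so far: 4)
  step 11: ref 1 -> FAULT, evict 4, frames=[1,5,2,3] (faults so far: 5)
  step 12: ref 4 -> FAULT, evict 5, frames=[1,4,2,3] (faults so far: 6)
  step 13: ref 3 -> HIT, frames=[1,4,2,3] (faults so far: 6)
  step 14: ref 4 -> HIT, frames=[1,4,2,3] (faults so far: 6)
  step 15: ref 4 -> HIT, frames=[1,4,2,3] (faults so far: 6)
  FIFO total faults: 6
--- LRU ---
  step 0: ref 4 -> FAULT, frames=[4,-,-,-] (faults so far: 1)
  step 1: ref 5 -> FAULT, frames=[4,5,-,-] (faults so far: 2)
  step 2: ref 2 -> FAULT, frames=[4,5,2,-] (faults so far: 3)
  step 3: ref 3 -> FAULT, frames=[4,5,2,3] (faults so far: 4)
  step 4: ref 2 -> HIT, frames=[4,5,2,3] (faults so far: 4)
  step 5: ref 4 -> HIT, frames=[4,5,2,3] (faults so far: 4)
  step 6: ref 4 -> HIT, frames=[4,5,2,3] (faults so far: 4)
  step 7: ref 3 -> HIT, frames=[4,5,2,3] (faults so far: 4)
  step 8: ref 3 -> HIT, frames=[4,5,2,3] (faults so far: 4)
  step 9: ref 3 -> HIT, frames=[4,5,2,3] (faults so far: 4)
  step 10: ref 3 -> HIT, frames=[4,5,2,3] (faults so far: 4)
  step 11: ref 1 -> FAULT, evict 5, frames=[4,1,2,3] (faults so far: 5)
  step 12: ref 4 -> HIT, frames=[4,1,2,3] (faults so far: 5)
  step 13: ref 3 -> HIT, frames=[4,1,2,3] (faults so far: 5)
  step 14: ref 4 -> HIT, frames=[4,1,2,3] (faults so far: 5)
  step 15: ref 4 -> HIT, frames=[4,1,2,3] (faults so far: 5)
  LRU total faults: 5
--- Optimal ---
  step 0: ref 4 -> FAULT, frames=[4,-,-,-] (faults so far: 1)
  step 1: ref 5 -> FAULT, frames=[4,5,-,-] (faults so far: 2)
  step 2: ref 2 -> FAULT, frames=[4,5,2,-] (faults so far: 3)
  step 3: ref 3 -> FAULT, frames=[4,5,2,3] (faults so far: 4)
  step 4: ref 2 -> HIT, frames=[4,5,2,3] (faults so far: 4)
  step 5: ref 4 -> HIT, frames=[4,5,2,3] (faults so far: 4)
  step 6: ref 4 -> HIT, frames=[4,5,2,3] (faults so far: 4)
  step 7: ref 3 -> HIT, frames=[4,5,2,3] (faults so far: 4)
  step 8: ref 3 -> HIT, frames=[4,5,2,3] (faults so far: 4)
  step 9: ref 3 -> HIT, frames=[4,5,2,3] (faults so far: 4)
  step 10: ref 3 -> HIT, frames=[4,5,2,3] (faults so far: 4)
  step 11: ref 1 -> FAULT, evict 2, frames=[4,5,1,3] (faults so far: 5)
  step 12: ref 4 -> HIT, frames=[4,5,1,3] (faults so far: 5)
  step 13: ref 3 -> HIT, frames=[4,5,1,3] (faults so far: 5)
  step 14: ref 4 -> HIT, frames=[4,5,1,3] (faults so far: 5)
  step 15: ref 4 -> HIT, frames=[4,5,1,3] (faults so far: 5)
  Optimal total faults: 5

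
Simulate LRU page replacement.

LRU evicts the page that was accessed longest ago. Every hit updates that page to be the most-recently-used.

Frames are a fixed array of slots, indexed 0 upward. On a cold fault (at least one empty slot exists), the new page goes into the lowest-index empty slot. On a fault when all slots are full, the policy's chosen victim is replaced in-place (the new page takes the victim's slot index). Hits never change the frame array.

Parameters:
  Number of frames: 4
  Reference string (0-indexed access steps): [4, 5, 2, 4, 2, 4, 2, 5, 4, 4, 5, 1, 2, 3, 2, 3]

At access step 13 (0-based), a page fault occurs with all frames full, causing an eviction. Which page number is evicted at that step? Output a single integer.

Step 0: ref 4 -> FAULT, frames=[4,-,-,-]
Step 1: ref 5 -> FAULT, frames=[4,5,-,-]
Step 2: ref 2 -> FAULT, frames=[4,5,2,-]
Step 3: ref 4 -> HIT, frames=[4,5,2,-]
Step 4: ref 2 -> HIT, frames=[4,5,2,-]
Step 5: ref 4 -> HIT, frames=[4,5,2,-]
Step 6: ref 2 -> HIT, frames=[4,5,2,-]
Step 7: ref 5 -> HIT, frames=[4,5,2,-]
Step 8: ref 4 -> HIT, frames=[4,5,2,-]
Step 9: ref 4 -> HIT, frames=[4,5,2,-]
Step 10: ref 5 -> HIT, frames=[4,5,2,-]
Step 11: ref 1 -> FAULT, frames=[4,5,2,1]
Step 12: ref 2 -> HIT, frames=[4,5,2,1]
Step 13: ref 3 -> FAULT, evict 4, frames=[3,5,2,1]
At step 13: evicted page 4

Answer: 4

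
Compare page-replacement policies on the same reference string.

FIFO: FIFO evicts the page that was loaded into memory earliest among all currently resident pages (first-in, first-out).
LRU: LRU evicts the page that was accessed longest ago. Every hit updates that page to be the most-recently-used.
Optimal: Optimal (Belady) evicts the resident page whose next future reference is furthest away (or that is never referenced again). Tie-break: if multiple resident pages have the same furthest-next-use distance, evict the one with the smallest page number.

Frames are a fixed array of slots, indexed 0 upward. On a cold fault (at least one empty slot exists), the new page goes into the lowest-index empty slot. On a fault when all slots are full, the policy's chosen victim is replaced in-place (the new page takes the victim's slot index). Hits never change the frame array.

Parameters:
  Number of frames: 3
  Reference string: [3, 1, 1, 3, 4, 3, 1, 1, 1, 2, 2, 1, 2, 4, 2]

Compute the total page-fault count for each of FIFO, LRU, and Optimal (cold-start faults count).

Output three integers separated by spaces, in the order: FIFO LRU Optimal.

Answer: 4 5 4

Derivation:
--- FIFO ---
  step 0: ref 3 -> FAULT, frames=[3,-,-] (faults so far: 1)
  step 1: ref 1 -> FAULT, frames=[3,1,-] (faults so far: 2)
  step 2: ref 1 -> HIT, frames=[3,1,-] (faults so far: 2)
  step 3: ref 3 -> HIT, frames=[3,1,-] (faults so far: 2)
  step 4: ref 4 -> FAULT, frames=[3,1,4] (faults so far: 3)
  step 5: ref 3 -> HIT, frames=[3,1,4] (faults so far: 3)
  step 6: ref 1 -> HIT, frames=[3,1,4] (faults so far: 3)
  step 7: ref 1 -> HIT, frames=[3,1,4] (faults so far: 3)
  step 8: ref 1 -> HIT, frames=[3,1,4] (faults so far: 3)
  step 9: ref 2 -> FAULT, evict 3, frames=[2,1,4] (faults so far: 4)
  step 10: ref 2 -> HIT, frames=[2,1,4] (faults so far: 4)
  step 11: ref 1 -> HIT, frames=[2,1,4] (faults so far: 4)
  step 12: ref 2 -> HIT, frames=[2,1,4] (faults so far: 4)
  step 13: ref 4 -> HIT, frames=[2,1,4] (faults so far: 4)
  step 14: ref 2 -> HIT, frames=[2,1,4] (faults so far: 4)
  FIFO total faults: 4
--- LRU ---
  step 0: ref 3 -> FAULT, frames=[3,-,-] (faults so far: 1)
  step 1: ref 1 -> FAULT, frames=[3,1,-] (faults so far: 2)
  step 2: ref 1 -> HIT, frames=[3,1,-] (faults so far: 2)
  step 3: ref 3 -> HIT, frames=[3,1,-] (faults so far: 2)
  step 4: ref 4 -> FAULT, frames=[3,1,4] (faults so far: 3)
  step 5: ref 3 -> HIT, frames=[3,1,4] (faults so far: 3)
  step 6: ref 1 -> HIT, frames=[3,1,4] (faults so far: 3)
  step 7: ref 1 -> HIT, frames=[3,1,4] (faults so far: 3)
  step 8: ref 1 -> HIT, frames=[3,1,4] (faults so far: 3)
  step 9: ref 2 -> FAULT, evict 4, frames=[3,1,2] (faults so far: 4)
  step 10: ref 2 -> HIT, frames=[3,1,2] (faults so far: 4)
  step 11: ref 1 -> HIT, frames=[3,1,2] (faults so far: 4)
  step 12: ref 2 -> HIT, frames=[3,1,2] (faults so far: 4)
  step 13: ref 4 -> FAULT, evict 3, frames=[4,1,2] (faults so far: 5)
  step 14: ref 2 -> HIT, frames=[4,1,2] (faults so far: 5)
  LRU total faults: 5
--- Optimal ---
  step 0: ref 3 -> FAULT, frames=[3,-,-] (faults so far: 1)
  step 1: ref 1 -> FAULT, frames=[3,1,-] (faults so far: 2)
  step 2: ref 1 -> HIT, frames=[3,1,-] (faults so far: 2)
  step 3: ref 3 -> HIT, frames=[3,1,-] (faults so far: 2)
  step 4: ref 4 -> FAULT, frames=[3,1,4] (faults so far: 3)
  step 5: ref 3 -> HIT, frames=[3,1,4] (faults so far: 3)
  step 6: ref 1 -> HIT, frames=[3,1,4] (faults so far: 3)
  step 7: ref 1 -> HIT, frames=[3,1,4] (faults so far: 3)
  step 8: ref 1 -> HIT, frames=[3,1,4] (faults so far: 3)
  step 9: ref 2 -> FAULT, evict 3, frames=[2,1,4] (faults so far: 4)
  step 10: ref 2 -> HIT, frames=[2,1,4] (faults so far: 4)
  step 11: ref 1 -> HIT, frames=[2,1,4] (faults so far: 4)
  step 12: ref 2 -> HIT, frames=[2,1,4] (faults so far: 4)
  step 13: ref 4 -> HIT, frames=[2,1,4] (faults so far: 4)
  step 14: ref 2 -> HIT, frames=[2,1,4] (faults so far: 4)
  Optimal total faults: 4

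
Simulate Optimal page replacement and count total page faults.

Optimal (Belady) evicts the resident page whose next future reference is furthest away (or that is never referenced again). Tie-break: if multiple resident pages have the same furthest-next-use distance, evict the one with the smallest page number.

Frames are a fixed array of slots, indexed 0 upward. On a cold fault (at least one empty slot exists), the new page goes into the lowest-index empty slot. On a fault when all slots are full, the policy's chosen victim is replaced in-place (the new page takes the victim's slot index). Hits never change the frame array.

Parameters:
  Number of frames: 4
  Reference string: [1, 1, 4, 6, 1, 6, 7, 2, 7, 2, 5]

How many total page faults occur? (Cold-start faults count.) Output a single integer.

Answer: 6

Derivation:
Step 0: ref 1 → FAULT, frames=[1,-,-,-]
Step 1: ref 1 → HIT, frames=[1,-,-,-]
Step 2: ref 4 → FAULT, frames=[1,4,-,-]
Step 3: ref 6 → FAULT, frames=[1,4,6,-]
Step 4: ref 1 → HIT, frames=[1,4,6,-]
Step 5: ref 6 → HIT, frames=[1,4,6,-]
Step 6: ref 7 → FAULT, frames=[1,4,6,7]
Step 7: ref 2 → FAULT (evict 1), frames=[2,4,6,7]
Step 8: ref 7 → HIT, frames=[2,4,6,7]
Step 9: ref 2 → HIT, frames=[2,4,6,7]
Step 10: ref 5 → FAULT (evict 2), frames=[5,4,6,7]
Total faults: 6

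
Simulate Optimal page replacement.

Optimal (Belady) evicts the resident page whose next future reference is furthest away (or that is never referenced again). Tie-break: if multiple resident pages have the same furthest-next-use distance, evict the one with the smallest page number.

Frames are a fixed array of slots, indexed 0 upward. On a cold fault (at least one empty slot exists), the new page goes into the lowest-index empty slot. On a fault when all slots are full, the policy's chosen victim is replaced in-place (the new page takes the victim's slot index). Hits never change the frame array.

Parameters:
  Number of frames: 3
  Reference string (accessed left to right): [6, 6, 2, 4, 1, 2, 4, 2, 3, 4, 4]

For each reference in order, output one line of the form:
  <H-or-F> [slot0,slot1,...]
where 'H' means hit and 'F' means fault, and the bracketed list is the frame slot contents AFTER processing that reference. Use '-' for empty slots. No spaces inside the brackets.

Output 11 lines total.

F [6,-,-]
H [6,-,-]
F [6,2,-]
F [6,2,4]
F [1,2,4]
H [1,2,4]
H [1,2,4]
H [1,2,4]
F [3,2,4]
H [3,2,4]
H [3,2,4]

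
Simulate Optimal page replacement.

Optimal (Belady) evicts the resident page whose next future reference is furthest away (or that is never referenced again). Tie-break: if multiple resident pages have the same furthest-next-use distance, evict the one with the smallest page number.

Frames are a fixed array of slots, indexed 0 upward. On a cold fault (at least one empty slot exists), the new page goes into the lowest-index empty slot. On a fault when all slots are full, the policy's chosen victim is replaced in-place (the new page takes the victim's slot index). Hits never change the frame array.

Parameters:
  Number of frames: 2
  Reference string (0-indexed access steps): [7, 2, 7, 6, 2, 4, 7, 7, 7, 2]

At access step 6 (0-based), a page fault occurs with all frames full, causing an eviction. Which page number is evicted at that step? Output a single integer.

Step 0: ref 7 -> FAULT, frames=[7,-]
Step 1: ref 2 -> FAULT, frames=[7,2]
Step 2: ref 7 -> HIT, frames=[7,2]
Step 3: ref 6 -> FAULT, evict 7, frames=[6,2]
Step 4: ref 2 -> HIT, frames=[6,2]
Step 5: ref 4 -> FAULT, evict 6, frames=[4,2]
Step 6: ref 7 -> FAULT, evict 4, frames=[7,2]
At step 6: evicted page 4

Answer: 4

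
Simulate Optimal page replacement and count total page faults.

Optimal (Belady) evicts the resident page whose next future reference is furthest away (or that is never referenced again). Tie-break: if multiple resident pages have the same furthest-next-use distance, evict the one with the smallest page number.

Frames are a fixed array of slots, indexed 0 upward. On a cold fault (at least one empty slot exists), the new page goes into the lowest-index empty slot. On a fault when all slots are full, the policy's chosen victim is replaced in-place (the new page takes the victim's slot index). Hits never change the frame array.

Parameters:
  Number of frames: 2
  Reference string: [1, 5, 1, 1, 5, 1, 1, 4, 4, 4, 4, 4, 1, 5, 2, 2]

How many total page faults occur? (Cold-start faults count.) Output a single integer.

Step 0: ref 1 → FAULT, frames=[1,-]
Step 1: ref 5 → FAULT, frames=[1,5]
Step 2: ref 1 → HIT, frames=[1,5]
Step 3: ref 1 → HIT, frames=[1,5]
Step 4: ref 5 → HIT, frames=[1,5]
Step 5: ref 1 → HIT, frames=[1,5]
Step 6: ref 1 → HIT, frames=[1,5]
Step 7: ref 4 → FAULT (evict 5), frames=[1,4]
Step 8: ref 4 → HIT, frames=[1,4]
Step 9: ref 4 → HIT, frames=[1,4]
Step 10: ref 4 → HIT, frames=[1,4]
Step 11: ref 4 → HIT, frames=[1,4]
Step 12: ref 1 → HIT, frames=[1,4]
Step 13: ref 5 → FAULT (evict 1), frames=[5,4]
Step 14: ref 2 → FAULT (evict 4), frames=[5,2]
Step 15: ref 2 → HIT, frames=[5,2]
Total faults: 5

Answer: 5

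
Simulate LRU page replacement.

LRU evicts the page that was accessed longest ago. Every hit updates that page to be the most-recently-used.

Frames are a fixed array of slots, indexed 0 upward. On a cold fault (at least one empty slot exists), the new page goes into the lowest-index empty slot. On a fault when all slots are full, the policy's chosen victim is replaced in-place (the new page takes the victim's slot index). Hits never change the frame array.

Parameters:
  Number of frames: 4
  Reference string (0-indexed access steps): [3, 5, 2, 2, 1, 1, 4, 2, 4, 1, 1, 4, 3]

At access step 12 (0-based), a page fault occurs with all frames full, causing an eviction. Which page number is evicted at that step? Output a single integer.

Step 0: ref 3 -> FAULT, frames=[3,-,-,-]
Step 1: ref 5 -> FAULT, frames=[3,5,-,-]
Step 2: ref 2 -> FAULT, frames=[3,5,2,-]
Step 3: ref 2 -> HIT, frames=[3,5,2,-]
Step 4: ref 1 -> FAULT, frames=[3,5,2,1]
Step 5: ref 1 -> HIT, frames=[3,5,2,1]
Step 6: ref 4 -> FAULT, evict 3, frames=[4,5,2,1]
Step 7: ref 2 -> HIT, frames=[4,5,2,1]
Step 8: ref 4 -> HIT, frames=[4,5,2,1]
Step 9: ref 1 -> HIT, frames=[4,5,2,1]
Step 10: ref 1 -> HIT, frames=[4,5,2,1]
Step 11: ref 4 -> HIT, frames=[4,5,2,1]
Step 12: ref 3 -> FAULT, evict 5, frames=[4,3,2,1]
At step 12: evicted page 5

Answer: 5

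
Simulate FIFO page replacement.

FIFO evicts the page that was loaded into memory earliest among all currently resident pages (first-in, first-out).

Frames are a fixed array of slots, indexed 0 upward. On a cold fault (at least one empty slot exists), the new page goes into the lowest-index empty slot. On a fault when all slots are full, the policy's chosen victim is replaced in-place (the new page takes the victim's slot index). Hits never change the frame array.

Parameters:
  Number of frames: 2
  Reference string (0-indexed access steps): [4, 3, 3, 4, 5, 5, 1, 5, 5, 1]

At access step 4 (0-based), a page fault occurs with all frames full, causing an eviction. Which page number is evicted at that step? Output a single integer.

Answer: 4

Derivation:
Step 0: ref 4 -> FAULT, frames=[4,-]
Step 1: ref 3 -> FAULT, frames=[4,3]
Step 2: ref 3 -> HIT, frames=[4,3]
Step 3: ref 4 -> HIT, frames=[4,3]
Step 4: ref 5 -> FAULT, evict 4, frames=[5,3]
At step 4: evicted page 4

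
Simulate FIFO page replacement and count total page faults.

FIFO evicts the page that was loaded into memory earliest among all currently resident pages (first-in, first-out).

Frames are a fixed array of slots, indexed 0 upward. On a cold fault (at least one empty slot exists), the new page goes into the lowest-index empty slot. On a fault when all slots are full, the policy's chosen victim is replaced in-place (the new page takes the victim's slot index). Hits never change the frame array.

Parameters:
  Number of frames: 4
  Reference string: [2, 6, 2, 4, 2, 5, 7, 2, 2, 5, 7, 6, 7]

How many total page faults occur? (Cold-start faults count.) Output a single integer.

Answer: 7

Derivation:
Step 0: ref 2 → FAULT, frames=[2,-,-,-]
Step 1: ref 6 → FAULT, frames=[2,6,-,-]
Step 2: ref 2 → HIT, frames=[2,6,-,-]
Step 3: ref 4 → FAULT, frames=[2,6,4,-]
Step 4: ref 2 → HIT, frames=[2,6,4,-]
Step 5: ref 5 → FAULT, frames=[2,6,4,5]
Step 6: ref 7 → FAULT (evict 2), frames=[7,6,4,5]
Step 7: ref 2 → FAULT (evict 6), frames=[7,2,4,5]
Step 8: ref 2 → HIT, frames=[7,2,4,5]
Step 9: ref 5 → HIT, frames=[7,2,4,5]
Step 10: ref 7 → HIT, frames=[7,2,4,5]
Step 11: ref 6 → FAULT (evict 4), frames=[7,2,6,5]
Step 12: ref 7 → HIT, frames=[7,2,6,5]
Total faults: 7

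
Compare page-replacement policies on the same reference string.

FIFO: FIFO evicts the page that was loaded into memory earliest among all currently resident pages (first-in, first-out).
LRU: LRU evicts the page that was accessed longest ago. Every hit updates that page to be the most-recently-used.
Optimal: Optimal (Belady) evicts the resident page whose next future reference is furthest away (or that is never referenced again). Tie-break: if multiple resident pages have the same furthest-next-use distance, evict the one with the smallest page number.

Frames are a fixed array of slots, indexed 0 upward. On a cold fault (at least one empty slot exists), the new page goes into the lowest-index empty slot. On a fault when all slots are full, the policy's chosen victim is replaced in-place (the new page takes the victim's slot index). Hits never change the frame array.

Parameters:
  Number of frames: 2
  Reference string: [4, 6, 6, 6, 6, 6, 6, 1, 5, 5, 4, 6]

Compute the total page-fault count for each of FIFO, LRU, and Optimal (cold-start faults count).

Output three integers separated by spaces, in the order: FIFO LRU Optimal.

--- FIFO ---
  step 0: ref 4 -> FAULT, frames=[4,-] (faults so far: 1)
  step 1: ref 6 -> FAULT, frames=[4,6] (faults so far: 2)
  step 2: ref 6 -> HIT, frames=[4,6] (faults so far: 2)
  step 3: ref 6 -> HIT, frames=[4,6] (faults so far: 2)
  step 4: ref 6 -> HIT, frames=[4,6] (faults so far: 2)
  step 5: ref 6 -> HIT, frames=[4,6] (faults so far: 2)
  step 6: ref 6 -> HIT, frames=[4,6] (faults so far: 2)
  step 7: ref 1 -> FAULT, evict 4, frames=[1,6] (faults so far: 3)
  step 8: ref 5 -> FAULT, evict 6, frames=[1,5] (faults so far: 4)
  step 9: ref 5 -> HIT, frames=[1,5] (faults so far: 4)
  step 10: ref 4 -> FAULT, evict 1, frames=[4,5] (faults so far: 5)
  step 11: ref 6 -> FAULT, evict 5, frames=[4,6] (faults so far: 6)
  FIFO total faults: 6
--- LRU ---
  step 0: ref 4 -> FAULT, frames=[4,-] (faults so far: 1)
  step 1: ref 6 -> FAULT, frames=[4,6] (faults so far: 2)
  step 2: ref 6 -> HIT, frames=[4,6] (faults so far: 2)
  step 3: ref 6 -> HIT, frames=[4,6] (faults so far: 2)
  step 4: ref 6 -> HIT, frames=[4,6] (faults so far: 2)
  step 5: ref 6 -> HIT, frames=[4,6] (faults so far: 2)
  step 6: ref 6 -> HIT, frames=[4,6] (faults so far: 2)
  step 7: ref 1 -> FAULT, evict 4, frames=[1,6] (faults so far: 3)
  step 8: ref 5 -> FAULT, evict 6, frames=[1,5] (faults so far: 4)
  step 9: ref 5 -> HIT, frames=[1,5] (faults so far: 4)
  step 10: ref 4 -> FAULT, evict 1, frames=[4,5] (faults so far: 5)
  step 11: ref 6 -> FAULT, evict 5, frames=[4,6] (faults so far: 6)
  LRU total faults: 6
--- Optimal ---
  step 0: ref 4 -> FAULT, frames=[4,-] (faults so far: 1)
  step 1: ref 6 -> FAULT, frames=[4,6] (faults so far: 2)
  step 2: ref 6 -> HIT, frames=[4,6] (faults so far: 2)
  step 3: ref 6 -> HIT, frames=[4,6] (faults so far: 2)
  step 4: ref 6 -> HIT, frames=[4,6] (faults so far: 2)
  step 5: ref 6 -> HIT, frames=[4,6] (faults so far: 2)
  step 6: ref 6 -> HIT, frames=[4,6] (faults so far: 2)
  step 7: ref 1 -> FAULT, evict 6, frames=[4,1] (faults so far: 3)
  step 8: ref 5 -> FAULT, evict 1, frames=[4,5] (faults so far: 4)
  step 9: ref 5 -> HIT, frames=[4,5] (faults so far: 4)
  step 10: ref 4 -> HIT, frames=[4,5] (faults so far: 4)
  step 11: ref 6 -> FAULT, evict 4, frames=[6,5] (faults so far: 5)
  Optimal total faults: 5

Answer: 6 6 5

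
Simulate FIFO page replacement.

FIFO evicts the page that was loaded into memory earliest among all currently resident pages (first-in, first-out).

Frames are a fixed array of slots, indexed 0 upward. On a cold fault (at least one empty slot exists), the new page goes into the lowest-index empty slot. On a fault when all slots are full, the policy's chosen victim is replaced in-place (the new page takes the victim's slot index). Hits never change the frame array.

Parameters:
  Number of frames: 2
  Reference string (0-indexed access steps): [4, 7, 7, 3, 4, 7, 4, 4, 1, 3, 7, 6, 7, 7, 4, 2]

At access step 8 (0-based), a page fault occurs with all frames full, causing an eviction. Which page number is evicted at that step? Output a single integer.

Answer: 4

Derivation:
Step 0: ref 4 -> FAULT, frames=[4,-]
Step 1: ref 7 -> FAULT, frames=[4,7]
Step 2: ref 7 -> HIT, frames=[4,7]
Step 3: ref 3 -> FAULT, evict 4, frames=[3,7]
Step 4: ref 4 -> FAULT, evict 7, frames=[3,4]
Step 5: ref 7 -> FAULT, evict 3, frames=[7,4]
Step 6: ref 4 -> HIT, frames=[7,4]
Step 7: ref 4 -> HIT, frames=[7,4]
Step 8: ref 1 -> FAULT, evict 4, frames=[7,1]
At step 8: evicted page 4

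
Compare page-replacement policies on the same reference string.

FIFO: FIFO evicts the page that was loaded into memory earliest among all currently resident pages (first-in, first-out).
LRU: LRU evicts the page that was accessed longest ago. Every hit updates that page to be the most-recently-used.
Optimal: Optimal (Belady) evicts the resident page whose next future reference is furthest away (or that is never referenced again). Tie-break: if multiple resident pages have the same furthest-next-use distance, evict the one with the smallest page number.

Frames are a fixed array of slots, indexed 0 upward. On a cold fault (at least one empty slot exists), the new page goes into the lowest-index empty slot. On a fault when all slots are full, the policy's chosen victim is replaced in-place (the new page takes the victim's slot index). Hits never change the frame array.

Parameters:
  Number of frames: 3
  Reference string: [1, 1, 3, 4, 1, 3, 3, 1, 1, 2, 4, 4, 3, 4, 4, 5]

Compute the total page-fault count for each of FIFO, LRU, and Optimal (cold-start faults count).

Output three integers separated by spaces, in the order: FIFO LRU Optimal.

--- FIFO ---
  step 0: ref 1 -> FAULT, frames=[1,-,-] (faults so far: 1)
  step 1: ref 1 -> HIT, frames=[1,-,-] (faults so far: 1)
  step 2: ref 3 -> FAULT, frames=[1,3,-] (faults so far: 2)
  step 3: ref 4 -> FAULT, frames=[1,3,4] (faults so far: 3)
  step 4: ref 1 -> HIT, frames=[1,3,4] (faults so far: 3)
  step 5: ref 3 -> HIT, frames=[1,3,4] (faults so far: 3)
  step 6: ref 3 -> HIT, frames=[1,3,4] (faults so far: 3)
  step 7: ref 1 -> HIT, frames=[1,3,4] (faults so far: 3)
  step 8: ref 1 -> HIT, frames=[1,3,4] (faults so far: 3)
  step 9: ref 2 -> FAULT, evict 1, frames=[2,3,4] (faults so far: 4)
  step 10: ref 4 -> HIT, frames=[2,3,4] (faults so far: 4)
  step 11: ref 4 -> HIT, frames=[2,3,4] (faults so far: 4)
  step 12: ref 3 -> HIT, frames=[2,3,4] (faults so far: 4)
  step 13: ref 4 -> HIT, frames=[2,3,4] (faults so far: 4)
  step 14: ref 4 -> HIT, frames=[2,3,4] (faults so far: 4)
  step 15: ref 5 -> FAULT, evict 3, frames=[2,5,4] (faults so far: 5)
  FIFO total faults: 5
--- LRU ---
  step 0: ref 1 -> FAULT, frames=[1,-,-] (faults so far: 1)
  step 1: ref 1 -> HIT, frames=[1,-,-] (faults so far: 1)
  step 2: ref 3 -> FAULT, frames=[1,3,-] (faults so far: 2)
  step 3: ref 4 -> FAULT, frames=[1,3,4] (faults so far: 3)
  step 4: ref 1 -> HIT, frames=[1,3,4] (faults so far: 3)
  step 5: ref 3 -> HIT, frames=[1,3,4] (faults so far: 3)
  step 6: ref 3 -> HIT, frames=[1,3,4] (faults so far: 3)
  step 7: ref 1 -> HIT, frames=[1,3,4] (faults so far: 3)
  step 8: ref 1 -> HIT, frames=[1,3,4] (faults so far: 3)
  step 9: ref 2 -> FAULT, evict 4, frames=[1,3,2] (faults so far: 4)
  step 10: ref 4 -> FAULT, evict 3, frames=[1,4,2] (faults so far: 5)
  step 11: ref 4 -> HIT, frames=[1,4,2] (faults so far: 5)
  step 12: ref 3 -> FAULT, evict 1, frames=[3,4,2] (faults so far: 6)
  step 13: ref 4 -> HIT, frames=[3,4,2] (faults so far: 6)
  step 14: ref 4 -> HIT, frames=[3,4,2] (faults so far: 6)
  step 15: ref 5 -> FAULT, evict 2, frames=[3,4,5] (faults so far: 7)
  LRU total faults: 7
--- Optimal ---
  step 0: ref 1 -> FAULT, frames=[1,-,-] (faults so far: 1)
  step 1: ref 1 -> HIT, frames=[1,-,-] (faults so far: 1)
  step 2: ref 3 -> FAULT, frames=[1,3,-] (faults so far: 2)
  step 3: ref 4 -> FAULT, frames=[1,3,4] (faults so far: 3)
  step 4: ref 1 -> HIT, frames=[1,3,4] (faults so far: 3)
  step 5: ref 3 -> HIT, frames=[1,3,4] (faults so far: 3)
  step 6: ref 3 -> HIT, frames=[1,3,4] (faults so far: 3)
  step 7: ref 1 -> HIT, frames=[1,3,4] (faults so far: 3)
  step 8: ref 1 -> HIT, frames=[1,3,4] (faults so far: 3)
  step 9: ref 2 -> FAULT, evict 1, frames=[2,3,4] (faults so far: 4)
  step 10: ref 4 -> HIT, frames=[2,3,4] (faults so far: 4)
  step 11: ref 4 -> HIT, frames=[2,3,4] (faults so far: 4)
  step 12: ref 3 -> HIT, frames=[2,3,4] (faults so far: 4)
  step 13: ref 4 -> HIT, frames=[2,3,4] (faults so far: 4)
  step 14: ref 4 -> HIT, frames=[2,3,4] (faults so far: 4)
  step 15: ref 5 -> FAULT, evict 2, frames=[5,3,4] (faults so far: 5)
  Optimal total faults: 5

Answer: 5 7 5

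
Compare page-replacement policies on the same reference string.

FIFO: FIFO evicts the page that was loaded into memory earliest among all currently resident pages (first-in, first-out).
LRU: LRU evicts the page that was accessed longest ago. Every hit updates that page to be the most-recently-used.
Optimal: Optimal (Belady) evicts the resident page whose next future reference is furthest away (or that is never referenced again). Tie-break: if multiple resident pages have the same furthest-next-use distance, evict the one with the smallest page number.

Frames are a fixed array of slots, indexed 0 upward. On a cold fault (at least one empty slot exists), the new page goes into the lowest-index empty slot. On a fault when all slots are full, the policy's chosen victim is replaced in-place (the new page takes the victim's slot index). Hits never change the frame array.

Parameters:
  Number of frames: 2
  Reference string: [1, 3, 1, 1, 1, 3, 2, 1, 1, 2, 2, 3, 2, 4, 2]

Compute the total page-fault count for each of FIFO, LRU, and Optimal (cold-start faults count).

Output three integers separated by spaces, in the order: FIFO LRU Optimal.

Answer: 7 6 5

Derivation:
--- FIFO ---
  step 0: ref 1 -> FAULT, frames=[1,-] (faults so far: 1)
  step 1: ref 3 -> FAULT, frames=[1,3] (faults so far: 2)
  step 2: ref 1 -> HIT, frames=[1,3] (faults so far: 2)
  step 3: ref 1 -> HIT, frames=[1,3] (faults so far: 2)
  step 4: ref 1 -> HIT, frames=[1,3] (faults so far: 2)
  step 5: ref 3 -> HIT, frames=[1,3] (faults so far: 2)
  step 6: ref 2 -> FAULT, evict 1, frames=[2,3] (faults so far: 3)
  step 7: ref 1 -> FAULT, evict 3, frames=[2,1] (faults so far: 4)
  step 8: ref 1 -> HIT, frames=[2,1] (faults so far: 4)
  step 9: ref 2 -> HIT, frames=[2,1] (faults so far: 4)
  step 10: ref 2 -> HIT, frames=[2,1] (faults so far: 4)
  step 11: ref 3 -> FAULT, evict 2, frames=[3,1] (faults so far: 5)
  step 12: ref 2 -> FAULT, evict 1, frames=[3,2] (faults so far: 6)
  step 13: ref 4 -> FAULT, evict 3, frames=[4,2] (faults so far: 7)
  step 14: ref 2 -> HIT, frames=[4,2] (faults so far: 7)
  FIFO total faults: 7
--- LRU ---
  step 0: ref 1 -> FAULT, frames=[1,-] (faults so far: 1)
  step 1: ref 3 -> FAULT, frames=[1,3] (faults so far: 2)
  step 2: ref 1 -> HIT, frames=[1,3] (faults so far: 2)
  step 3: ref 1 -> HIT, frames=[1,3] (faults so far: 2)
  step 4: ref 1 -> HIT, frames=[1,3] (faults so far: 2)
  step 5: ref 3 -> HIT, frames=[1,3] (faults so far: 2)
  step 6: ref 2 -> FAULT, evict 1, frames=[2,3] (faults so far: 3)
  step 7: ref 1 -> FAULT, evict 3, frames=[2,1] (faults so far: 4)
  step 8: ref 1 -> HIT, frames=[2,1] (faults so far: 4)
  step 9: ref 2 -> HIT, frames=[2,1] (faults so far: 4)
  step 10: ref 2 -> HIT, frames=[2,1] (faults so far: 4)
  step 11: ref 3 -> FAULT, evict 1, frames=[2,3] (faults so far: 5)
  step 12: ref 2 -> HIT, frames=[2,3] (faults so far: 5)
  step 13: ref 4 -> FAULT, evict 3, frames=[2,4] (faults so far: 6)
  step 14: ref 2 -> HIT, frames=[2,4] (faults so far: 6)
  LRU total faults: 6
--- Optimal ---
  step 0: ref 1 -> FAULT, frames=[1,-] (faults so far: 1)
  step 1: ref 3 -> FAULT, frames=[1,3] (faults so far: 2)
  step 2: ref 1 -> HIT, frames=[1,3] (faults so far: 2)
  step 3: ref 1 -> HIT, frames=[1,3] (faults so far: 2)
  step 4: ref 1 -> HIT, frames=[1,3] (faults so far: 2)
  step 5: ref 3 -> HIT, frames=[1,3] (faults so far: 2)
  step 6: ref 2 -> FAULT, evict 3, frames=[1,2] (faults so far: 3)
  step 7: ref 1 -> HIT, frames=[1,2] (faults so far: 3)
  step 8: ref 1 -> HIT, frames=[1,2] (faults so far: 3)
  step 9: ref 2 -> HIT, frames=[1,2] (faults so far: 3)
  step 10: ref 2 -> HIT, frames=[1,2] (faults so far: 3)
  step 11: ref 3 -> FAULT, evict 1, frames=[3,2] (faults so far: 4)
  step 12: ref 2 -> HIT, frames=[3,2] (faults so far: 4)
  step 13: ref 4 -> FAULT, evict 3, frames=[4,2] (faults so far: 5)
  step 14: ref 2 -> HIT, frames=[4,2] (faults so far: 5)
  Optimal total faults: 5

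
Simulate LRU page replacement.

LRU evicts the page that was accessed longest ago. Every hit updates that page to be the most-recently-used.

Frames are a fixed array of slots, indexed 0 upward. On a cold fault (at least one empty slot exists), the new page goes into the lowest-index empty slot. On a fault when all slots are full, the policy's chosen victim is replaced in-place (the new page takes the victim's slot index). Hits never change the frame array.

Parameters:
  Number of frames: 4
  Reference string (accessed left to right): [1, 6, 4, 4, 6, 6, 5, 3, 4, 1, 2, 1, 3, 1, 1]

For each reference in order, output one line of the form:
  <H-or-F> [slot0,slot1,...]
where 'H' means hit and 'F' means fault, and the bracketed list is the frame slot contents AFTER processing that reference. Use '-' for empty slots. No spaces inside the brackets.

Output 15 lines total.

F [1,-,-,-]
F [1,6,-,-]
F [1,6,4,-]
H [1,6,4,-]
H [1,6,4,-]
H [1,6,4,-]
F [1,6,4,5]
F [3,6,4,5]
H [3,6,4,5]
F [3,1,4,5]
F [3,1,4,2]
H [3,1,4,2]
H [3,1,4,2]
H [3,1,4,2]
H [3,1,4,2]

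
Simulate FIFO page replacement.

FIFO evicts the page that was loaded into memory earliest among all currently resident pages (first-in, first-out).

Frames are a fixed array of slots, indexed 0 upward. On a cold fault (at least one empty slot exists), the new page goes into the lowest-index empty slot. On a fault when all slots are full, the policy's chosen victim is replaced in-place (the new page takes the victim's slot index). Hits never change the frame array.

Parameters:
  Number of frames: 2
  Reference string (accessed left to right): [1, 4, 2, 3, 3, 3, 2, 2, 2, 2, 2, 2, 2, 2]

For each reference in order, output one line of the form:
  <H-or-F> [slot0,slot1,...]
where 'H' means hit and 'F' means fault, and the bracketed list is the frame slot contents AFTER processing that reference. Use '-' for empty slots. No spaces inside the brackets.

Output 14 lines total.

F [1,-]
F [1,4]
F [2,4]
F [2,3]
H [2,3]
H [2,3]
H [2,3]
H [2,3]
H [2,3]
H [2,3]
H [2,3]
H [2,3]
H [2,3]
H [2,3]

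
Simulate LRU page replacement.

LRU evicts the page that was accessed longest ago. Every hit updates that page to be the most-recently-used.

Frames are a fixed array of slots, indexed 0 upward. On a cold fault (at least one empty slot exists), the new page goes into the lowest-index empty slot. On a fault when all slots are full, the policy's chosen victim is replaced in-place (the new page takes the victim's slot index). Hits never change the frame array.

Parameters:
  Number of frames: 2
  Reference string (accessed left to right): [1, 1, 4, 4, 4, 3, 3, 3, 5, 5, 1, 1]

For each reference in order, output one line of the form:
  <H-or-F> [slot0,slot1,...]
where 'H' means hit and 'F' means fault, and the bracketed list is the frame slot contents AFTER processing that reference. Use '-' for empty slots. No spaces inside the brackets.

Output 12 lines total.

F [1,-]
H [1,-]
F [1,4]
H [1,4]
H [1,4]
F [3,4]
H [3,4]
H [3,4]
F [3,5]
H [3,5]
F [1,5]
H [1,5]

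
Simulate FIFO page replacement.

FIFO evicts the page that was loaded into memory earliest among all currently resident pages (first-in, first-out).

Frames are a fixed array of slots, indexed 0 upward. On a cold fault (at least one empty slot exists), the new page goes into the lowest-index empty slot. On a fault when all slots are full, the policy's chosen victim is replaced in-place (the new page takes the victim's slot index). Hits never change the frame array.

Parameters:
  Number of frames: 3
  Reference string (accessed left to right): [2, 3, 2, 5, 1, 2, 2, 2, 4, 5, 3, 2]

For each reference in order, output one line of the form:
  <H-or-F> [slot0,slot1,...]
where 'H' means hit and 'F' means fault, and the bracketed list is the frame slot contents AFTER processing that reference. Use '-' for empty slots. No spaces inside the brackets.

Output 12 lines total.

F [2,-,-]
F [2,3,-]
H [2,3,-]
F [2,3,5]
F [1,3,5]
F [1,2,5]
H [1,2,5]
H [1,2,5]
F [1,2,4]
F [5,2,4]
F [5,3,4]
F [5,3,2]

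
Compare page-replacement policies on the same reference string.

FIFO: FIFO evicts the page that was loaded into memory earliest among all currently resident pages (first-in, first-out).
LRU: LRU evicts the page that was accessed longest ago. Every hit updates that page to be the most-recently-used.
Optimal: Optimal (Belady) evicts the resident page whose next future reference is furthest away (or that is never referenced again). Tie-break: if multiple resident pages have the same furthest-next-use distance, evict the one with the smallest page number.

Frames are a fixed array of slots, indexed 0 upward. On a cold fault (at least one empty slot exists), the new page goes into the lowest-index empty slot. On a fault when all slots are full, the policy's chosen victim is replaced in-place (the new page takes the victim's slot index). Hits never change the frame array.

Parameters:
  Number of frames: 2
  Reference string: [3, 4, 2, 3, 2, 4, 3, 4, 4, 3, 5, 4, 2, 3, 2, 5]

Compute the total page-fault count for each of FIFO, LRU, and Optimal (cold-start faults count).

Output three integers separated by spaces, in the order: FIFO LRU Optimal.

--- FIFO ---
  step 0: ref 3 -> FAULT, frames=[3,-] (faults so far: 1)
  step 1: ref 4 -> FAULT, frames=[3,4] (faults so far: 2)
  step 2: ref 2 -> FAULT, evict 3, frames=[2,4] (faults so far: 3)
  step 3: ref 3 -> FAULT, evict 4, frames=[2,3] (faults so far: 4)
  step 4: ref 2 -> HIT, frames=[2,3] (faults so far: 4)
  step 5: ref 4 -> FAULT, evict 2, frames=[4,3] (faults so far: 5)
  step 6: ref 3 -> HIT, frames=[4,3] (faults so far: 5)
  step 7: ref 4 -> HIT, frames=[4,3] (faults so far: 5)
  step 8: ref 4 -> HIT, frames=[4,3] (faults so far: 5)
  step 9: ref 3 -> HIT, frames=[4,3] (faults so far: 5)
  step 10: ref 5 -> FAULT, evict 3, frames=[4,5] (faults so far: 6)
  step 11: ref 4 -> HIT, frames=[4,5] (faults so far: 6)
  step 12: ref 2 -> FAULT, evict 4, frames=[2,5] (faults so far: 7)
  step 13: ref 3 -> FAULT, evict 5, frames=[2,3] (faults so far: 8)
  step 14: ref 2 -> HIT, frames=[2,3] (faults so far: 8)
  step 15: ref 5 -> FAULT, evict 2, frames=[5,3] (faults so far: 9)
  FIFO total faults: 9
--- LRU ---
  step 0: ref 3 -> FAULT, frames=[3,-] (faults so far: 1)
  step 1: ref 4 -> FAULT, frames=[3,4] (faults so far: 2)
  step 2: ref 2 -> FAULT, evict 3, frames=[2,4] (faults so far: 3)
  step 3: ref 3 -> FAULT, evict 4, frames=[2,3] (faults so far: 4)
  step 4: ref 2 -> HIT, frames=[2,3] (faults so far: 4)
  step 5: ref 4 -> FAULT, evict 3, frames=[2,4] (faults so far: 5)
  step 6: ref 3 -> FAULT, evict 2, frames=[3,4] (faults so far: 6)
  step 7: ref 4 -> HIT, frames=[3,4] (faults so far: 6)
  step 8: ref 4 -> HIT, frames=[3,4] (faults so far: 6)
  step 9: ref 3 -> HIT, frames=[3,4] (faults so far: 6)
  step 10: ref 5 -> FAULT, evict 4, frames=[3,5] (faults so far: 7)
  step 11: ref 4 -> FAULT, evict 3, frames=[4,5] (faults so far: 8)
  step 12: ref 2 -> FAULT, evict 5, frames=[4,2] (faults so far: 9)
  step 13: ref 3 -> FAULT, evict 4, frames=[3,2] (faults so far: 10)
  step 14: ref 2 -> HIT, frames=[3,2] (faults so far: 10)
  step 15: ref 5 -> FAULT, evict 3, frames=[5,2] (faults so far: 11)
  LRU total faults: 11
--- Optimal ---
  step 0: ref 3 -> FAULT, frames=[3,-] (faults so far: 1)
  step 1: ref 4 -> FAULT, frames=[3,4] (faults so far: 2)
  step 2: ref 2 -> FAULT, evict 4, frames=[3,2] (faults so far: 3)
  step 3: ref 3 -> HIT, frames=[3,2] (faults so far: 3)
  step 4: ref 2 -> HIT, frames=[3,2] (faults so far: 3)
  step 5: ref 4 -> FAULT, evict 2, frames=[3,4] (faults so far: 4)
  step 6: ref 3 -> HIT, frames=[3,4] (faults so far: 4)
  step 7: ref 4 -> HIT, frames=[3,4] (faults so far: 4)
  step 8: ref 4 -> HIT, frames=[3,4] (faults so far: 4)
  step 9: ref 3 -> HIT, frames=[3,4] (faults so far: 4)
  step 10: ref 5 -> FAULT, evict 3, frames=[5,4] (faults so far: 5)
  step 11: ref 4 -> HIT, frames=[5,4] (faults so far: 5)
  step 12: ref 2 -> FAULT, evict 4, frames=[5,2] (faults so far: 6)
  step 13: ref 3 -> FAULT, evict 5, frames=[3,2] (faults so far: 7)
  step 14: ref 2 -> HIT, frames=[3,2] (faults so far: 7)
  step 15: ref 5 -> FAULT, evict 2, frames=[3,5] (faults so far: 8)
  Optimal total faults: 8

Answer: 9 11 8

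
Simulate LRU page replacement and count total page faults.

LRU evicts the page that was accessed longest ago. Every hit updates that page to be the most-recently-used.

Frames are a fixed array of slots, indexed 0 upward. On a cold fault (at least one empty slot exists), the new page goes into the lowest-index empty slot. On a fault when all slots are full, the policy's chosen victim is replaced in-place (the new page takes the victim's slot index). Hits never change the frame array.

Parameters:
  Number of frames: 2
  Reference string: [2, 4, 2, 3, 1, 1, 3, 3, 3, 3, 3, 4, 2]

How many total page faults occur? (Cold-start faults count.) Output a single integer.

Answer: 6

Derivation:
Step 0: ref 2 → FAULT, frames=[2,-]
Step 1: ref 4 → FAULT, frames=[2,4]
Step 2: ref 2 → HIT, frames=[2,4]
Step 3: ref 3 → FAULT (evict 4), frames=[2,3]
Step 4: ref 1 → FAULT (evict 2), frames=[1,3]
Step 5: ref 1 → HIT, frames=[1,3]
Step 6: ref 3 → HIT, frames=[1,3]
Step 7: ref 3 → HIT, frames=[1,3]
Step 8: ref 3 → HIT, frames=[1,3]
Step 9: ref 3 → HIT, frames=[1,3]
Step 10: ref 3 → HIT, frames=[1,3]
Step 11: ref 4 → FAULT (evict 1), frames=[4,3]
Step 12: ref 2 → FAULT (evict 3), frames=[4,2]
Total faults: 6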